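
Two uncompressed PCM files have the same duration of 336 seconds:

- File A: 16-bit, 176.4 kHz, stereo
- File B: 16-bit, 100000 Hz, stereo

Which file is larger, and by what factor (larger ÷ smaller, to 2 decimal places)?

File A: 176,400 × 2 × 2 = 705,600 bytes/s.
File B: 100,000 × 2 × 2 = 400,000 bytes/s.
File A is larger; ratio = 237,081,600 / 134,400,000 = 1.76.

File A, by a factor of 1.76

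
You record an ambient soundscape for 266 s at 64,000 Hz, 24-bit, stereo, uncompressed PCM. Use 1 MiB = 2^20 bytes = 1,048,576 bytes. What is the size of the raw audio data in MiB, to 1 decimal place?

Bytes = 64,000 samples/s × 266 s × 3 bytes/sample × 2 ch = 102,144,000 bytes.
102,144,000 / 1,048,576 = 97.4 MiB.

97.4 MiB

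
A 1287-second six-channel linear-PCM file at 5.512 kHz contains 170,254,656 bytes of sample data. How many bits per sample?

Bytes per sample = 170,254,656 / (5,512 × 1,287 × 6) = 170,254,656 / 42,563,664 = 4.
Bit depth = 4 × 8 = 32 bits.

32 bits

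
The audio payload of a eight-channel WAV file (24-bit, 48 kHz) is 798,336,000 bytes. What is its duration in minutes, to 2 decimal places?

11.55 minutes

Byte rate = 48,000 × 3 × 8 = 1,152,000 bytes/s.
Duration = 798,336,000 / 1,152,000 = 693 s.
693 s / 60 = 11.55 minutes.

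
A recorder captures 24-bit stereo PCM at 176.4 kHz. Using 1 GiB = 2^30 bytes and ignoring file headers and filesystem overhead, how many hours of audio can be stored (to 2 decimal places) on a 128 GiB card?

Uncompressed byte rate = 176,400 × 3 × 2 = 1,058,400 bytes/s.
Capacity = 128 × 1,073,741,824 = 137,438,953,472 bytes.
137,438,953,472 / 1,058,400 ≈ 129855.4 s → 36.07 hours.

36.07 hours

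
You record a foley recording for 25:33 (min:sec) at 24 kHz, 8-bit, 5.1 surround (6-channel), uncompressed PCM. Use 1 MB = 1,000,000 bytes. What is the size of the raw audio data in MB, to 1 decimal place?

Duration = 25:33 (min:sec) = 1,533 s.
Bytes = 24,000 samples/s × 1,533 s × 1 bytes/sample × 6 ch = 220,752,000 bytes.
220,752,000 / 1,000,000 = 220.8 MB.

220.8 MB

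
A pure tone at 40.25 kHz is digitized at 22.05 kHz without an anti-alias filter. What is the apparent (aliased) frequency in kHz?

Nyquist = 22,050/2 = 11,025 Hz; 40,250 Hz exceeds it.
Alias = |40,250 − 2×22,050| = |40,250 − 44,100| = 3,850 Hz = 3.85 kHz.

3.85 kHz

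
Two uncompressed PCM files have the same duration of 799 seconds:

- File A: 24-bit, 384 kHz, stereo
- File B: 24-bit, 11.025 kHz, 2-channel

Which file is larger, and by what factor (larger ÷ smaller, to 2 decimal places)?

File A: 384,000 × 3 × 2 = 2,304,000 bytes/s.
File B: 11,025 × 3 × 2 = 66,150 bytes/s.
File A is larger; ratio = 1,840,896,000 / 52,853,850 = 34.83.

File A, by a factor of 34.83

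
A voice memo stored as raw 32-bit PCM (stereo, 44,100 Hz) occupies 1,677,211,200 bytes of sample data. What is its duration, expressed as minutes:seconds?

Byte rate = 44,100 × 4 × 2 = 352,800 bytes/s.
Duration = 1,677,211,200 / 352,800 = 4,754 s.
4,754 s = 79:14.

79:14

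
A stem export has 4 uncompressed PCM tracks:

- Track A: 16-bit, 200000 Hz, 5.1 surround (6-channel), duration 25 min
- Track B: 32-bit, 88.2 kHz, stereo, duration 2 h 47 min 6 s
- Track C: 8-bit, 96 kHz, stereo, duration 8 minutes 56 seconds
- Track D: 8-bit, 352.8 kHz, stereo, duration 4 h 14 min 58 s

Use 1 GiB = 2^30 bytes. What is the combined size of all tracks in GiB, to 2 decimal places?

20.09 GiB

Track A: 25 min = 1,500 s; 200,000 × 1,500 × 2 × 6 = 3,600,000,000 bytes.
Track B: 2 h 47 min 6 s = 10,026 s; 88,200 × 10,026 × 4 × 2 = 7,074,345,600 bytes.
Track C: 8 minutes 56 seconds = 536 s; 96,000 × 536 × 1 × 2 = 102,912,000 bytes.
Track D: 4 h 14 min 58 s = 15,298 s; 352,800 × 15,298 × 1 × 2 = 10,794,268,800 bytes.
Total = 21,571,526,400 bytes = 20.09 GiB.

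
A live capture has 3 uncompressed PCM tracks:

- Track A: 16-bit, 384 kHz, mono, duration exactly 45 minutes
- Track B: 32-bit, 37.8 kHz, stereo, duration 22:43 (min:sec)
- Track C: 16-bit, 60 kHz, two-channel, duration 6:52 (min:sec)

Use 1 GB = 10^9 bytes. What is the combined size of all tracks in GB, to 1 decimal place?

2.6 GB

Track A: exactly 45 minutes = 2,700 s; 384,000 × 2,700 × 2 × 1 = 2,073,600,000 bytes.
Track B: 22:43 (min:sec) = 1,363 s; 37,800 × 1,363 × 4 × 2 = 412,171,200 bytes.
Track C: 6:52 (min:sec) = 412 s; 60,000 × 412 × 2 × 2 = 98,880,000 bytes.
Total = 2,584,651,200 bytes = 2.6 GB.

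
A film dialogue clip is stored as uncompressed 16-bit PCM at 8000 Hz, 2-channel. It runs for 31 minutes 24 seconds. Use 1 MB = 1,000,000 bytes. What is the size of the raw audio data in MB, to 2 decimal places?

Duration = 31 minutes 24 seconds = 1,884 s.
Bytes = 8,000 samples/s × 1,884 s × 2 bytes/sample × 2 ch = 60,288,000 bytes.
60,288,000 / 1,000,000 = 60.29 MB.

60.29 MB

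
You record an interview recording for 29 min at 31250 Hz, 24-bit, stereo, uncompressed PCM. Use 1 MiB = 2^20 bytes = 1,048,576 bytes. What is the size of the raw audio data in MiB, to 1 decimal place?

Duration = 29 min = 1,740 s.
Bytes = 31,250 samples/s × 1,740 s × 3 bytes/sample × 2 ch = 326,250,000 bytes.
326,250,000 / 1,048,576 = 311.1 MiB.

311.1 MiB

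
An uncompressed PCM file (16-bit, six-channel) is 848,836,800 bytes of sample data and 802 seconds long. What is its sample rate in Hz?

Bytes = sample_rate × seconds × bytes_per_sample × channels.
sample_rate = 848,836,800 / (802 × 2 × 6) = 848,836,800 / 9,624 = 88,200 Hz.

88,200 Hz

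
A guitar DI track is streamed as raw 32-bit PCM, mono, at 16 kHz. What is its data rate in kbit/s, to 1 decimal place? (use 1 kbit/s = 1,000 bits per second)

Bit rate = 16,000 × 32 × 1 = 512,000 bits/s.
= 512.0 kbit/s.

512.0 kbit/s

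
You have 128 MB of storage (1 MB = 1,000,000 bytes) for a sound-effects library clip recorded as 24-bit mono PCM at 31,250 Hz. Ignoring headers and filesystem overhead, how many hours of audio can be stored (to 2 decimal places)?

Uncompressed byte rate = 31,250 × 3 × 1 = 93,750 bytes/s.
Capacity = 128 × 1,000,000 = 128,000,000 bytes.
128,000,000 / 93,750 ≈ 1365.33 s → 0.38 hours.

0.38 hours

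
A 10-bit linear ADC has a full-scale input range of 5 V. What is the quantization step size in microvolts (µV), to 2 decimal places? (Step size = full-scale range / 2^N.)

4882.81 µV

5 V / 2^10 = 5 / 1,024 V = 4882.81 µV.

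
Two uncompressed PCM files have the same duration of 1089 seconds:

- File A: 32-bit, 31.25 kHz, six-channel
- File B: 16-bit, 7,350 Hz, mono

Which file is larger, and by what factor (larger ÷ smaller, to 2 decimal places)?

File A: 31,250 × 4 × 6 = 750,000 bytes/s.
File B: 7,350 × 2 × 1 = 14,700 bytes/s.
File A is larger; ratio = 816,750,000 / 16,008,300 = 51.02.

File A, by a factor of 51.02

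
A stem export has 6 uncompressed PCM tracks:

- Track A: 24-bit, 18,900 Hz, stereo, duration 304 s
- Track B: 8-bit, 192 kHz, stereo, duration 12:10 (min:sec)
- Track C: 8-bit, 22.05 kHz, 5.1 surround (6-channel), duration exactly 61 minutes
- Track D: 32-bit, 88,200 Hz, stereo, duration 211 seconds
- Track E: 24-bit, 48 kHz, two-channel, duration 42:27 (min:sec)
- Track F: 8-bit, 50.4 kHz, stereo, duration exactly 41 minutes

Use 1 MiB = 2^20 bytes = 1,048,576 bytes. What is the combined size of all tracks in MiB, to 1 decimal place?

Track A: 18,900 × 304 × 3 × 2 = 34,473,600 bytes.
Track B: 12:10 (min:sec) = 730 s; 192,000 × 730 × 1 × 2 = 280,320,000 bytes.
Track C: exactly 61 minutes = 3,660 s; 22,050 × 3,660 × 1 × 6 = 484,218,000 bytes.
Track D: 88,200 × 211 × 4 × 2 = 148,881,600 bytes.
Track E: 42:27 (min:sec) = 2,547 s; 48,000 × 2,547 × 3 × 2 = 733,536,000 bytes.
Track F: exactly 41 minutes = 2,460 s; 50,400 × 2,460 × 1 × 2 = 247,968,000 bytes.
Total = 1,929,397,200 bytes = 1840.0 MiB.

1840.0 MiB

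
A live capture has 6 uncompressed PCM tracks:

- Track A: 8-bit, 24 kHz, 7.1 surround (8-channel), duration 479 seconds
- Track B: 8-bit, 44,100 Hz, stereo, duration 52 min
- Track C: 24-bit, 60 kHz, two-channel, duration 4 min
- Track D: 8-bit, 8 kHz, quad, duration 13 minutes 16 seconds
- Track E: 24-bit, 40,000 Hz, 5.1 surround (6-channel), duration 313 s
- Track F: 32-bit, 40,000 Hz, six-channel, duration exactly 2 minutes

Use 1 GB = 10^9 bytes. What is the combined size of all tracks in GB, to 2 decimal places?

0.82 GB

Track A: 24,000 × 479 × 1 × 8 = 91,968,000 bytes.
Track B: 52 min = 3,120 s; 44,100 × 3,120 × 1 × 2 = 275,184,000 bytes.
Track C: 4 min = 240 s; 60,000 × 240 × 3 × 2 = 86,400,000 bytes.
Track D: 13 minutes 16 seconds = 796 s; 8,000 × 796 × 1 × 4 = 25,472,000 bytes.
Track E: 40,000 × 313 × 3 × 6 = 225,360,000 bytes.
Track F: exactly 2 minutes = 120 s; 40,000 × 120 × 4 × 6 = 115,200,000 bytes.
Total = 819,584,000 bytes = 0.82 GB.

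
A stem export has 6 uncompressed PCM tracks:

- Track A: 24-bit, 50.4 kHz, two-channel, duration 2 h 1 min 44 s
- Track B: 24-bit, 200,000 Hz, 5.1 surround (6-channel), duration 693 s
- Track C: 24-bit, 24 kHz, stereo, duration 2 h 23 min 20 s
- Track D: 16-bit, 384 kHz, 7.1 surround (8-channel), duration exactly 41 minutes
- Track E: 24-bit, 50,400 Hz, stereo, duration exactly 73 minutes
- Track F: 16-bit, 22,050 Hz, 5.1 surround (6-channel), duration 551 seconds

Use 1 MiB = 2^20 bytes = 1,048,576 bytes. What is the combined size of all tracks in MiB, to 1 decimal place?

Track A: 2 h 1 min 44 s = 7,304 s; 50,400 × 7,304 × 3 × 2 = 2,208,729,600 bytes.
Track B: 200,000 × 693 × 3 × 6 = 2,494,800,000 bytes.
Track C: 2 h 23 min 20 s = 8,600 s; 24,000 × 8,600 × 3 × 2 = 1,238,400,000 bytes.
Track D: exactly 41 minutes = 2,460 s; 384,000 × 2,460 × 2 × 8 = 15,114,240,000 bytes.
Track E: exactly 73 minutes = 4,380 s; 50,400 × 4,380 × 3 × 2 = 1,324,512,000 bytes.
Track F: 22,050 × 551 × 2 × 6 = 145,794,600 bytes.
Total = 22,526,476,200 bytes = 21482.9 MiB.

21482.9 MiB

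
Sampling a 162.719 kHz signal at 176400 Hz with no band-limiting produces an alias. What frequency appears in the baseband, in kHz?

13.681 kHz

Nyquist = 176,400/2 = 88,200 Hz; 162,719 Hz exceeds it.
Alias = |162,719 − 1×176,400| = |162,719 − 176,400| = 13,681 Hz = 13.681 kHz.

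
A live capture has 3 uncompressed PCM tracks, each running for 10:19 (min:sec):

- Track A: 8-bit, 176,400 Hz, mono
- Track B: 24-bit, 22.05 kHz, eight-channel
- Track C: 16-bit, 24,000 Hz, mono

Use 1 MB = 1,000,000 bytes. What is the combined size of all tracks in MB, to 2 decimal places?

466.48 MB

10:19 (min:sec) = 619 s.
Track A: 176,400 × 619 × 1 × 1 = 109,191,600 bytes.
Track B: 22,050 × 619 × 3 × 8 = 327,574,800 bytes.
Track C: 24,000 × 619 × 2 × 1 = 29,712,000 bytes.
Total = 466,478,400 bytes = 466.48 MB.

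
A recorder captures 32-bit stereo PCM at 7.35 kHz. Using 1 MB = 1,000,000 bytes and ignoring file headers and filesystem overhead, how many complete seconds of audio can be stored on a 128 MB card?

2,176 seconds

Uncompressed byte rate = 7,350 × 4 × 2 = 58,800 bytes/s.
Capacity = 128 × 1,000,000 = 128,000,000 bytes.
128,000,000 / 58,800 ≈ 2176.87 s → 2,176 seconds.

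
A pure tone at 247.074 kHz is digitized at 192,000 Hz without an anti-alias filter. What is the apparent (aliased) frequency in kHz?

Nyquist = 192,000/2 = 96,000 Hz; 247,074 Hz exceeds it.
Alias = |247,074 − 1×192,000| = |247,074 − 192,000| = 55,074 Hz = 55.074 kHz.

55.074 kHz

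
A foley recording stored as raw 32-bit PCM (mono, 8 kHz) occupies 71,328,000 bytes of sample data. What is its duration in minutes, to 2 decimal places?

Byte rate = 8,000 × 4 × 1 = 32,000 bytes/s.
Duration = 71,328,000 / 32,000 = 2,229 s.
2,229 s / 60 = 37.15 minutes.

37.15 minutes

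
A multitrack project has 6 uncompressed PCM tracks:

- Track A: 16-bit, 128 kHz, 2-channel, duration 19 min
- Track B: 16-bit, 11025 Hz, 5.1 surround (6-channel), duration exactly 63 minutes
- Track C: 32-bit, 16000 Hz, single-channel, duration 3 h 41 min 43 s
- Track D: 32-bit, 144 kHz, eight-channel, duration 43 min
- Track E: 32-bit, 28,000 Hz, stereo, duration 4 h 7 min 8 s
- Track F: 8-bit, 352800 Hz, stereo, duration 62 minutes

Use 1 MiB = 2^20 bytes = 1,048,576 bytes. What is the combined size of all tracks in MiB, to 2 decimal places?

Track A: 19 min = 1,140 s; 128,000 × 1,140 × 2 × 2 = 583,680,000 bytes.
Track B: exactly 63 minutes = 3,780 s; 11,025 × 3,780 × 2 × 6 = 500,094,000 bytes.
Track C: 3 h 41 min 43 s = 13,303 s; 16,000 × 13,303 × 4 × 1 = 851,392,000 bytes.
Track D: 43 min = 2,580 s; 144,000 × 2,580 × 4 × 8 = 11,888,640,000 bytes.
Track E: 4 h 7 min 8 s = 14,828 s; 28,000 × 14,828 × 4 × 2 = 3,321,472,000 bytes.
Track F: 62 minutes = 3,720 s; 352,800 × 3,720 × 1 × 2 = 2,624,832,000 bytes.
Total = 19,770,110,000 bytes = 18854.25 MiB.

18854.25 MiB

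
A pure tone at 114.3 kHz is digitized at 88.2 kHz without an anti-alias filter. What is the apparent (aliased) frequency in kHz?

Nyquist = 88,200/2 = 44,100 Hz; 114,300 Hz exceeds it.
Alias = |114,300 − 1×88,200| = |114,300 − 88,200| = 26,100 Hz = 26.1 kHz.

26.1 kHz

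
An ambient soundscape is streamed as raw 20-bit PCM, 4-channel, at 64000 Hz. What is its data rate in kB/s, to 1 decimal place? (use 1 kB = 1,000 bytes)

Bit rate = 64,000 × 20 × 4 = 5,120,000 bits/s.
5,120,000 / 8 = 640,000 B/s = 640.0 kB/s.

640.0 kB/s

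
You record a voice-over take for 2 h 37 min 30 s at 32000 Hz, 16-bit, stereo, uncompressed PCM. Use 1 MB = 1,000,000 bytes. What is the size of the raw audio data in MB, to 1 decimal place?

Duration = 2 h 37 min 30 s = 9,450 s.
Bytes = 32,000 samples/s × 9,450 s × 2 bytes/sample × 2 ch = 1,209,600,000 bytes.
1,209,600,000 / 1,000,000 = 1209.6 MB.

1209.6 MB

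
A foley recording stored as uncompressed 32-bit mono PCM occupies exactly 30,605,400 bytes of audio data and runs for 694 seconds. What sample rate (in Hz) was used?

11,025 Hz

Bytes = sample_rate × seconds × bytes_per_sample × channels.
sample_rate = 30,605,400 / (694 × 4 × 1) = 30,605,400 / 2,776 = 11,025 Hz.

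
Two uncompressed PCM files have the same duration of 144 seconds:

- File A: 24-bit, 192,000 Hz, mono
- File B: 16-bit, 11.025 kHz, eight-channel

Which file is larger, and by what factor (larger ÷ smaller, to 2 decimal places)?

File A: 192,000 × 3 × 1 = 576,000 bytes/s.
File B: 11,025 × 2 × 8 = 176,400 bytes/s.
File A is larger; ratio = 82,944,000 / 25,401,600 = 3.27.

File A, by a factor of 3.27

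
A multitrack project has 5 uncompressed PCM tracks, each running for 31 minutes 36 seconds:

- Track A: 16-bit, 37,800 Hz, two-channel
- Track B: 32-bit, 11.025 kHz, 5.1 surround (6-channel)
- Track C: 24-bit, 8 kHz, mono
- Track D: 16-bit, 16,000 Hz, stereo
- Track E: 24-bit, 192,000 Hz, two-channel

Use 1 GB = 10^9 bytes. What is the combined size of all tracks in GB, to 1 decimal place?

3.1 GB

31 minutes 36 seconds = 1,896 s.
Track A: 37,800 × 1,896 × 2 × 2 = 286,675,200 bytes.
Track B: 11,025 × 1,896 × 4 × 6 = 501,681,600 bytes.
Track C: 8,000 × 1,896 × 3 × 1 = 45,504,000 bytes.
Track D: 16,000 × 1,896 × 2 × 2 = 121,344,000 bytes.
Track E: 192,000 × 1,896 × 3 × 2 = 2,184,192,000 bytes.
Total = 3,139,396,800 bytes = 3.1 GB.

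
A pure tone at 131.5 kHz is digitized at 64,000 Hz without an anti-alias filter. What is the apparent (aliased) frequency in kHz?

Nyquist = 64,000/2 = 32,000 Hz; 131,500 Hz exceeds it.
Alias = |131,500 − 2×64,000| = |131,500 − 128,000| = 3,500 Hz = 3.5 kHz.

3.5 kHz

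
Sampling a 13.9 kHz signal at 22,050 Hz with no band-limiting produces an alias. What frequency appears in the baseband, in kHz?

8.15 kHz

Nyquist = 22,050/2 = 11,025 Hz; 13,900 Hz exceeds it.
Alias = |13,900 − 1×22,050| = |13,900 − 22,050| = 8,150 Hz = 8.15 kHz.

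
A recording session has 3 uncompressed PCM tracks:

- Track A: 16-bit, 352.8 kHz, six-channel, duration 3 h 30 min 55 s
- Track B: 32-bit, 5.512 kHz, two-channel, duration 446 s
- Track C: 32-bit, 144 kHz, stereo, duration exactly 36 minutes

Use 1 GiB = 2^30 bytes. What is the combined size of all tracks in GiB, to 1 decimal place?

Track A: 3 h 30 min 55 s = 12,655 s; 352,800 × 12,655 × 2 × 6 = 53,576,208,000 bytes.
Track B: 5,512 × 446 × 4 × 2 = 19,666,816 bytes.
Track C: exactly 36 minutes = 2,160 s; 144,000 × 2,160 × 4 × 2 = 2,488,320,000 bytes.
Total = 56,084,194,816 bytes = 52.2 GiB.

52.2 GiB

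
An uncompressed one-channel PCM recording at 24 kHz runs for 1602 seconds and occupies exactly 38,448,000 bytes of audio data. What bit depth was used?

Bytes per sample = 38,448,000 / (24,000 × 1,602 × 1) = 38,448,000 / 38,448,000 = 1.
Bit depth = 1 × 8 = 8 bits.

8 bits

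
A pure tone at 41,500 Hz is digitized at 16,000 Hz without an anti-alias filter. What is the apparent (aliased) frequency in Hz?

Nyquist = 16,000/2 = 8,000 Hz; 41,500 Hz exceeds it.
Alias = |41,500 − 3×16,000| = |41,500 − 48,000| = 6,500 Hz.

6,500 Hz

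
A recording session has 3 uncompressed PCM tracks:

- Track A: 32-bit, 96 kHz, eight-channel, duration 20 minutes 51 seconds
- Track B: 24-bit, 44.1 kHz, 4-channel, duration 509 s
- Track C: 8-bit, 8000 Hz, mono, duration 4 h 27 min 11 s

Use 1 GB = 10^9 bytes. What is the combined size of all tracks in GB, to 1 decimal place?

Track A: 20 minutes 51 seconds = 1,251 s; 96,000 × 1,251 × 4 × 8 = 3,843,072,000 bytes.
Track B: 44,100 × 509 × 3 × 4 = 269,362,800 bytes.
Track C: 4 h 27 min 11 s = 16,031 s; 8,000 × 16,031 × 1 × 1 = 128,248,000 bytes.
Total = 4,240,682,800 bytes = 4.2 GB.

4.2 GB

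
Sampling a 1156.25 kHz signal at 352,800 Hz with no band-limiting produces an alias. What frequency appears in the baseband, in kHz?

97.85 kHz

Nyquist = 352,800/2 = 176,400 Hz; 1,156,250 Hz exceeds it.
Alias = |1,156,250 − 3×352,800| = |1,156,250 − 1,058,400| = 97,850 Hz = 97.85 kHz.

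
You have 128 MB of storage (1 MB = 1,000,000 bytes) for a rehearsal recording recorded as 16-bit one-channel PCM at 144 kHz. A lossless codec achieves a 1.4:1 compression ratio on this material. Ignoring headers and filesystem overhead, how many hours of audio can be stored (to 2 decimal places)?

Uncompressed byte rate = 144,000 × 2 × 1 = 288,000 bytes/s.
After 1.4:1 compression, effective rate ≈ 205714.29 bytes/s.
Capacity = 128 × 1,000,000 = 128,000,000 bytes.
128,000,000 / effective rate ≈ 622.22 s → 0.17 hours.

0.17 hours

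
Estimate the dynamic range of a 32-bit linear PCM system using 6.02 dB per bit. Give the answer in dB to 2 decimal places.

192.64 dB

32 × 6.02 = 192.64 dB.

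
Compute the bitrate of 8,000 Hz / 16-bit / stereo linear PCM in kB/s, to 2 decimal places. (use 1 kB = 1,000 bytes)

Bit rate = 8,000 × 16 × 2 = 256,000 bits/s.
256,000 / 8 = 32,000 B/s = 32.00 kB/s.

32.00 kB/s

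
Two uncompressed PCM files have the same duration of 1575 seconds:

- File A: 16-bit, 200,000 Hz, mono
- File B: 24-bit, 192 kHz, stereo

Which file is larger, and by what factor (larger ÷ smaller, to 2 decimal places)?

File B, by a factor of 2.88

File A: 200,000 × 2 × 1 = 400,000 bytes/s.
File B: 192,000 × 3 × 2 = 1,152,000 bytes/s.
File B is larger; ratio = 1,814,400,000 / 630,000,000 = 2.88.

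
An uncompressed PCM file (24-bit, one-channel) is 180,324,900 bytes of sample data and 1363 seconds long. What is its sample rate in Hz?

Bytes = sample_rate × seconds × bytes_per_sample × channels.
sample_rate = 180,324,900 / (1,363 × 3 × 1) = 180,324,900 / 4,089 = 44,100 Hz.

44,100 Hz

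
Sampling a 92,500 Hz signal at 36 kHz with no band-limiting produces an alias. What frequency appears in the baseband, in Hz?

Nyquist = 36,000/2 = 18,000 Hz; 92,500 Hz exceeds it.
Alias = |92,500 − 3×36,000| = |92,500 − 108,000| = 15,500 Hz.

15,500 Hz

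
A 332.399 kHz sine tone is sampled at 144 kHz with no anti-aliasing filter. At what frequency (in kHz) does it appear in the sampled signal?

Nyquist = 144,000/2 = 72,000 Hz; 332,399 Hz exceeds it.
Alias = |332,399 − 2×144,000| = |332,399 − 288,000| = 44,399 Hz = 44.399 kHz.

44.399 kHz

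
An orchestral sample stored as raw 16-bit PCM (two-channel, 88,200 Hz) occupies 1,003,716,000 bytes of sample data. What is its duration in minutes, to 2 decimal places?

47.42 minutes

Byte rate = 88,200 × 2 × 2 = 352,800 bytes/s.
Duration = 1,003,716,000 / 352,800 = 2,845 s.
2,845 s / 60 = 47.42 minutes.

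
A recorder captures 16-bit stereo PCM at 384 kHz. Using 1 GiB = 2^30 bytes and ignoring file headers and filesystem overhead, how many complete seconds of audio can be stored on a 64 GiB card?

44,739 seconds

Uncompressed byte rate = 384,000 × 2 × 2 = 1,536,000 bytes/s.
Capacity = 64 × 1,073,741,824 = 68,719,476,736 bytes.
68,719,476,736 / 1,536,000 ≈ 44739.24 s → 44,739 seconds.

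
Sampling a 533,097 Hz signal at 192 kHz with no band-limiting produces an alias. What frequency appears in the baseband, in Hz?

42,903 Hz

Nyquist = 192,000/2 = 96,000 Hz; 533,097 Hz exceeds it.
Alias = |533,097 − 3×192,000| = |533,097 − 576,000| = 42,903 Hz.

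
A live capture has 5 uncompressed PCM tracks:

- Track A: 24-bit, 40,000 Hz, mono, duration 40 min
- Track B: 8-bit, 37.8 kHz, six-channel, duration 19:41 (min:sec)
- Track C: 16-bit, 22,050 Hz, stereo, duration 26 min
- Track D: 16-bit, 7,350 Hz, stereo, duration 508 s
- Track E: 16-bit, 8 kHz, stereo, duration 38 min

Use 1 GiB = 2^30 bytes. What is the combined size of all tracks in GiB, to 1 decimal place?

Track A: 40 min = 2,400 s; 40,000 × 2,400 × 3 × 1 = 288,000,000 bytes.
Track B: 19:41 (min:sec) = 1,181 s; 37,800 × 1,181 × 1 × 6 = 267,850,800 bytes.
Track C: 26 min = 1,560 s; 22,050 × 1,560 × 2 × 2 = 137,592,000 bytes.
Track D: 7,350 × 508 × 2 × 2 = 14,935,200 bytes.
Track E: 38 min = 2,280 s; 8,000 × 2,280 × 2 × 2 = 72,960,000 bytes.
Total = 781,338,000 bytes = 0.7 GiB.

0.7 GiB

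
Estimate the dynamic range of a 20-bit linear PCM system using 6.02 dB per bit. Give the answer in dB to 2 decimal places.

20 × 6.02 = 120.40 dB.

120.40 dB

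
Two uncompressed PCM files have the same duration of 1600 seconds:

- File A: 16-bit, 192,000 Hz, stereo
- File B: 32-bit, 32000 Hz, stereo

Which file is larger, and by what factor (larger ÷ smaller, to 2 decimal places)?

File A: 192,000 × 2 × 2 = 768,000 bytes/s.
File B: 32,000 × 4 × 2 = 256,000 bytes/s.
File A is larger; ratio = 1,228,800,000 / 409,600,000 = 3.00.

File A, by a factor of 3.00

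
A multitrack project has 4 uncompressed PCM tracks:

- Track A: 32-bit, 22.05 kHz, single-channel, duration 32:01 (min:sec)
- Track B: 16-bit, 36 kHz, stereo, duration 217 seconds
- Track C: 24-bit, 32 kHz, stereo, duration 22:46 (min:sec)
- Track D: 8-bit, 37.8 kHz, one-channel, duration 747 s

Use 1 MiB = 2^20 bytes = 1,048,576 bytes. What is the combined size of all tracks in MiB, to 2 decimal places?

Track A: 32:01 (min:sec) = 1,921 s; 22,050 × 1,921 × 4 × 1 = 169,432,200 bytes.
Track B: 36,000 × 217 × 2 × 2 = 31,248,000 bytes.
Track C: 22:46 (min:sec) = 1,366 s; 32,000 × 1,366 × 3 × 2 = 262,272,000 bytes.
Track D: 37,800 × 747 × 1 × 1 = 28,236,600 bytes.
Total = 491,188,800 bytes = 468.43 MiB.

468.43 MiB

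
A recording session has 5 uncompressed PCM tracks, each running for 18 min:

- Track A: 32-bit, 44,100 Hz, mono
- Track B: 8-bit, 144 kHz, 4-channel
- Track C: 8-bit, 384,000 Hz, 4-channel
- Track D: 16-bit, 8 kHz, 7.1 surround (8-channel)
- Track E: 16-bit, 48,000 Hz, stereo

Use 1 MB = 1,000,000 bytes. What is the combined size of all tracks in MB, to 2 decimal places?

18 min = 1,080 s.
Track A: 44,100 × 1,080 × 4 × 1 = 190,512,000 bytes.
Track B: 144,000 × 1,080 × 1 × 4 = 622,080,000 bytes.
Track C: 384,000 × 1,080 × 1 × 4 = 1,658,880,000 bytes.
Track D: 8,000 × 1,080 × 2 × 8 = 138,240,000 bytes.
Track E: 48,000 × 1,080 × 2 × 2 = 207,360,000 bytes.
Total = 2,817,072,000 bytes = 2817.07 MB.

2817.07 MB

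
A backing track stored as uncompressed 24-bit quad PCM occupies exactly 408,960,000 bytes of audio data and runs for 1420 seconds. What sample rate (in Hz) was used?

24,000 Hz

Bytes = sample_rate × seconds × bytes_per_sample × channels.
sample_rate = 408,960,000 / (1,420 × 3 × 4) = 408,960,000 / 17,040 = 24,000 Hz.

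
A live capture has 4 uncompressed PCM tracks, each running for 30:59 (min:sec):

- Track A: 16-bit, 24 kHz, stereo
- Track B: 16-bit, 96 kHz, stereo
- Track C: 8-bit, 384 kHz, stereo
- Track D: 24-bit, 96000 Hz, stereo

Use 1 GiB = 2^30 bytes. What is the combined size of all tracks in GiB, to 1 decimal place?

3.2 GiB

30:59 (min:sec) = 1,859 s.
Track A: 24,000 × 1,859 × 2 × 2 = 178,464,000 bytes.
Track B: 96,000 × 1,859 × 2 × 2 = 713,856,000 bytes.
Track C: 384,000 × 1,859 × 1 × 2 = 1,427,712,000 bytes.
Track D: 96,000 × 1,859 × 3 × 2 = 1,070,784,000 bytes.
Total = 3,390,816,000 bytes = 3.2 GiB.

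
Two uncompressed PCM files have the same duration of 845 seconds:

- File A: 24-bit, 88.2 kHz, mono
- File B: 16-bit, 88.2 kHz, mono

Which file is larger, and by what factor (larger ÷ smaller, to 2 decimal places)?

File A, by a factor of 1.50

File A: 88,200 × 3 × 1 = 264,600 bytes/s.
File B: 88,200 × 2 × 1 = 176,400 bytes/s.
File A is larger; ratio = 223,587,000 / 149,058,000 = 1.50.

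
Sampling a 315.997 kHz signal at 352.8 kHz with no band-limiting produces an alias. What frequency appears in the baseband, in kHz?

Nyquist = 352,800/2 = 176,400 Hz; 315,997 Hz exceeds it.
Alias = |315,997 − 1×352,800| = |315,997 − 352,800| = 36,803 Hz = 36.803 kHz.

36.803 kHz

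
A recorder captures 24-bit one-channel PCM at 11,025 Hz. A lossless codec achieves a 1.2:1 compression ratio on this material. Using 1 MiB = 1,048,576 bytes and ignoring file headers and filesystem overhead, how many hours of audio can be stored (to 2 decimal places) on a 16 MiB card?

0.17 hours

Uncompressed byte rate = 11,025 × 3 × 1 = 33,075 bytes/s.
After 1.2:1 compression, effective rate ≈ 27562.5 bytes/s.
Capacity = 16 × 1,048,576 = 16,777,216 bytes.
16,777,216 / effective rate ≈ 608.7 s → 0.17 hours.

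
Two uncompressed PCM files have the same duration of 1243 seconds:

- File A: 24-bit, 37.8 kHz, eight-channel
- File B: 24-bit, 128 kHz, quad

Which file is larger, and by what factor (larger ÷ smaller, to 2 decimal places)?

File A: 37,800 × 3 × 8 = 907,200 bytes/s.
File B: 128,000 × 3 × 4 = 1,536,000 bytes/s.
File B is larger; ratio = 1,909,248,000 / 1,127,649,600 = 1.69.

File B, by a factor of 1.69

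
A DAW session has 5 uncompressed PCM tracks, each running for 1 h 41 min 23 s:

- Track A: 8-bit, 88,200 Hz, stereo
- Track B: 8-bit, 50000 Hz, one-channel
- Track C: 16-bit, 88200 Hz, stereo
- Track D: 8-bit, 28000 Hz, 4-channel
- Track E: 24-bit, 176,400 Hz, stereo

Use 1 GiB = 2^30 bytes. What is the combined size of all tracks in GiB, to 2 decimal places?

9.91 GiB

1 h 41 min 23 s = 6,083 s.
Track A: 88,200 × 6,083 × 1 × 2 = 1,073,041,200 bytes.
Track B: 50,000 × 6,083 × 1 × 1 = 304,150,000 bytes.
Track C: 88,200 × 6,083 × 2 × 2 = 2,146,082,400 bytes.
Track D: 28,000 × 6,083 × 1 × 4 = 681,296,000 bytes.
Track E: 176,400 × 6,083 × 3 × 2 = 6,438,247,200 bytes.
Total = 10,642,816,800 bytes = 9.91 GiB.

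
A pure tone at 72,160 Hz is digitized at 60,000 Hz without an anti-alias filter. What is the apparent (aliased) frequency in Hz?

Nyquist = 60,000/2 = 30,000 Hz; 72,160 Hz exceeds it.
Alias = |72,160 − 1×60,000| = |72,160 − 60,000| = 12,160 Hz.

12,160 Hz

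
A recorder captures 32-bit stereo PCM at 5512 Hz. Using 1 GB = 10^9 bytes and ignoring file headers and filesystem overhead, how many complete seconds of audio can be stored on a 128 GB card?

2,902,757 seconds

Uncompressed byte rate = 5,512 × 4 × 2 = 44,096 bytes/s.
Capacity = 128 × 1,000,000,000 = 128,000,000,000 bytes.
128,000,000,000 / 44,096 ≈ 2902757.62 s → 2,902,757 seconds.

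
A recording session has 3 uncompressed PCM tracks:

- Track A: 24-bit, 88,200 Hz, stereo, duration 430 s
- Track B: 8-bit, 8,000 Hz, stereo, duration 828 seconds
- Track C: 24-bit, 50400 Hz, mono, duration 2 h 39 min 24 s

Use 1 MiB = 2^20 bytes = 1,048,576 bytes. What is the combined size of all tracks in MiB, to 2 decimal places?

Track A: 88,200 × 430 × 3 × 2 = 227,556,000 bytes.
Track B: 8,000 × 828 × 1 × 2 = 13,248,000 bytes.
Track C: 2 h 39 min 24 s = 9,564 s; 50,400 × 9,564 × 3 × 1 = 1,446,076,800 bytes.
Total = 1,686,880,800 bytes = 1608.73 MiB.

1608.73 MiB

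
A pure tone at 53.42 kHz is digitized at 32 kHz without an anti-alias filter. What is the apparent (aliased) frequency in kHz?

10.58 kHz

Nyquist = 32,000/2 = 16,000 Hz; 53,420 Hz exceeds it.
Alias = |53,420 − 2×32,000| = |53,420 − 64,000| = 10,580 Hz = 10.58 kHz.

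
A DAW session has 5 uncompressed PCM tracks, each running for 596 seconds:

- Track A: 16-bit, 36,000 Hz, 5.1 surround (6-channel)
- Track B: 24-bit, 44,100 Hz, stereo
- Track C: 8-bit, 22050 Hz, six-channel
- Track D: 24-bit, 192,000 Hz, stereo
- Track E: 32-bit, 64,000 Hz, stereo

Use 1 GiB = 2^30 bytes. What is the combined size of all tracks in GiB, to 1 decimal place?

1.4 GiB

Track A: 36,000 × 596 × 2 × 6 = 257,472,000 bytes.
Track B: 44,100 × 596 × 3 × 2 = 157,701,600 bytes.
Track C: 22,050 × 596 × 1 × 6 = 78,850,800 bytes.
Track D: 192,000 × 596 × 3 × 2 = 686,592,000 bytes.
Track E: 64,000 × 596 × 4 × 2 = 305,152,000 bytes.
Total = 1,485,768,400 bytes = 1.4 GiB.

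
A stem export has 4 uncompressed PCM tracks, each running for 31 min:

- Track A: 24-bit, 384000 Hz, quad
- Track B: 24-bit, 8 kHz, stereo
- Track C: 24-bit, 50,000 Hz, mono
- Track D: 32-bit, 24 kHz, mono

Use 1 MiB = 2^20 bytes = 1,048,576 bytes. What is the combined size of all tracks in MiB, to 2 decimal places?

8695.34 MiB

31 min = 1,860 s.
Track A: 384,000 × 1,860 × 3 × 4 = 8,570,880,000 bytes.
Track B: 8,000 × 1,860 × 3 × 2 = 89,280,000 bytes.
Track C: 50,000 × 1,860 × 3 × 1 = 279,000,000 bytes.
Track D: 24,000 × 1,860 × 4 × 1 = 178,560,000 bytes.
Total = 9,117,720,000 bytes = 8695.34 MiB.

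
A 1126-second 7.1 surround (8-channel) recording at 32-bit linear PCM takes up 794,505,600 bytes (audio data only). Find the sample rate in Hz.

22,050 Hz

Bytes = sample_rate × seconds × bytes_per_sample × channels.
sample_rate = 794,505,600 / (1,126 × 4 × 8) = 794,505,600 / 36,032 = 22,050 Hz.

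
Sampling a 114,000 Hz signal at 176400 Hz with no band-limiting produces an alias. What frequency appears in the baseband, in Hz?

62,400 Hz

Nyquist = 176,400/2 = 88,200 Hz; 114,000 Hz exceeds it.
Alias = |114,000 − 1×176,400| = |114,000 − 176,400| = 62,400 Hz.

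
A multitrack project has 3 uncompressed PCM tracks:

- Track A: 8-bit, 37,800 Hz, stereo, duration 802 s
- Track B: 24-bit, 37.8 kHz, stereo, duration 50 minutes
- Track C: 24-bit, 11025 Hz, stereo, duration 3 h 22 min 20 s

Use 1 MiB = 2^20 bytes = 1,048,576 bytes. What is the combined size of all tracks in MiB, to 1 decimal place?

1472.6 MiB

Track A: 37,800 × 802 × 1 × 2 = 60,631,200 bytes.
Track B: 50 minutes = 3,000 s; 37,800 × 3,000 × 3 × 2 = 680,400,000 bytes.
Track C: 3 h 22 min 20 s = 12,140 s; 11,025 × 12,140 × 3 × 2 = 803,061,000 bytes.
Total = 1,544,092,200 bytes = 1472.6 MiB.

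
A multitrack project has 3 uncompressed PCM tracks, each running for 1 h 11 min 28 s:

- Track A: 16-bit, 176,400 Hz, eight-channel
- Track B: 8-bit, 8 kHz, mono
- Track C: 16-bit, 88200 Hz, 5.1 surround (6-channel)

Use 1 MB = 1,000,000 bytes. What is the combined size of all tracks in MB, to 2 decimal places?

16675.17 MB

1 h 11 min 28 s = 4,288 s.
Track A: 176,400 × 4,288 × 2 × 8 = 12,102,451,200 bytes.
Track B: 8,000 × 4,288 × 1 × 1 = 34,304,000 bytes.
Track C: 88,200 × 4,288 × 2 × 6 = 4,538,419,200 bytes.
Total = 16,675,174,400 bytes = 16675.17 MB.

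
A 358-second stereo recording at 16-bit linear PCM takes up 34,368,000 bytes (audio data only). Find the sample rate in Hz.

Bytes = sample_rate × seconds × bytes_per_sample × channels.
sample_rate = 34,368,000 / (358 × 2 × 2) = 34,368,000 / 1,432 = 24,000 Hz.

24,000 Hz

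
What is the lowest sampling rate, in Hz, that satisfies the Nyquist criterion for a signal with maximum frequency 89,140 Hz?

Minimum sample rate = 2 × 89,140 Hz = 178,280 Hz.

178,280 Hz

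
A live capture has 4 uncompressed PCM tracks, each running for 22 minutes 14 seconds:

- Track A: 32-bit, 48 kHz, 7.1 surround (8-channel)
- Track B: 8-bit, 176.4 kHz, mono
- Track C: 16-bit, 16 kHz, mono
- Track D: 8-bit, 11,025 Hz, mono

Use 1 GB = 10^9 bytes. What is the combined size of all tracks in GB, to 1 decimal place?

22 minutes 14 seconds = 1,334 s.
Track A: 48,000 × 1,334 × 4 × 8 = 2,049,024,000 bytes.
Track B: 176,400 × 1,334 × 1 × 1 = 235,317,600 bytes.
Track C: 16,000 × 1,334 × 2 × 1 = 42,688,000 bytes.
Track D: 11,025 × 1,334 × 1 × 1 = 14,707,350 bytes.
Total = 2,341,736,950 bytes = 2.3 GB.

2.3 GB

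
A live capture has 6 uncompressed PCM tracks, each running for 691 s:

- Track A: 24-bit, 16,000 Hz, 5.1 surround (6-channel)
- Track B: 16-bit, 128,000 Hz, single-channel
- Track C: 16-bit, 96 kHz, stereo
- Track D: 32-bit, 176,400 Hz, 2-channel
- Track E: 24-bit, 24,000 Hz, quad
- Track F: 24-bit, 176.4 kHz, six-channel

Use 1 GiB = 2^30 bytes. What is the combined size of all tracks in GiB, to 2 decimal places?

Track A: 16,000 × 691 × 3 × 6 = 199,008,000 bytes.
Track B: 128,000 × 691 × 2 × 1 = 176,896,000 bytes.
Track C: 96,000 × 691 × 2 × 2 = 265,344,000 bytes.
Track D: 176,400 × 691 × 4 × 2 = 975,139,200 bytes.
Track E: 24,000 × 691 × 3 × 4 = 199,008,000 bytes.
Track F: 176,400 × 691 × 3 × 6 = 2,194,063,200 bytes.
Total = 4,009,458,400 bytes = 3.73 GiB.

3.73 GiB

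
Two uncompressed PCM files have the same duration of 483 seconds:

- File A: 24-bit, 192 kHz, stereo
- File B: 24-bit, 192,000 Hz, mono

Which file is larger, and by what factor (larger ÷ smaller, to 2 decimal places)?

File A: 192,000 × 3 × 2 = 1,152,000 bytes/s.
File B: 192,000 × 3 × 1 = 576,000 bytes/s.
File A is larger; ratio = 556,416,000 / 278,208,000 = 2.00.

File A, by a factor of 2.00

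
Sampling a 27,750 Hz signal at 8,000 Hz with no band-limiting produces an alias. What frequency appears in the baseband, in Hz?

3,750 Hz

Nyquist = 8,000/2 = 4,000 Hz; 27,750 Hz exceeds it.
Alias = |27,750 − 3×8,000| = |27,750 − 24,000| = 3,750 Hz.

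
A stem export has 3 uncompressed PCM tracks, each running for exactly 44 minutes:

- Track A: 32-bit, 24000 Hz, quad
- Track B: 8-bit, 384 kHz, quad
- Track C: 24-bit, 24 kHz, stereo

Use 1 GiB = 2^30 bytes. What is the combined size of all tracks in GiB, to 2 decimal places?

5.07 GiB

exactly 44 minutes = 2,640 s.
Track A: 24,000 × 2,640 × 4 × 4 = 1,013,760,000 bytes.
Track B: 384,000 × 2,640 × 1 × 4 = 4,055,040,000 bytes.
Track C: 24,000 × 2,640 × 3 × 2 = 380,160,000 bytes.
Total = 5,448,960,000 bytes = 5.07 GiB.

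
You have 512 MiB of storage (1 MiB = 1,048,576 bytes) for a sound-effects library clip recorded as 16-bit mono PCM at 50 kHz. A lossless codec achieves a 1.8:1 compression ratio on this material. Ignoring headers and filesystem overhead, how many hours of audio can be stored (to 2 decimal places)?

Uncompressed byte rate = 50,000 × 2 × 1 = 100,000 bytes/s.
After 1.8:1 compression, effective rate ≈ 55555.56 bytes/s.
Capacity = 512 × 1,048,576 = 536,870,912 bytes.
536,870,912 / effective rate ≈ 9663.68 s → 2.68 hours.

2.68 hours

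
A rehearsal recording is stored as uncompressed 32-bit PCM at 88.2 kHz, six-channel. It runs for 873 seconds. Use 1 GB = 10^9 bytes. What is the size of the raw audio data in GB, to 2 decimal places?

Bytes = 88,200 samples/s × 873 s × 4 bytes/sample × 6 ch = 1,847,966,400 bytes.
1,847,966,400 / 1,000,000,000 = 1.85 GB.

1.85 GB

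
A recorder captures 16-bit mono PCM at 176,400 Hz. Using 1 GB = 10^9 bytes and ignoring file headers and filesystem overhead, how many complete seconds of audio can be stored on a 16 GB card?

Uncompressed byte rate = 176,400 × 2 × 1 = 352,800 bytes/s.
Capacity = 16 × 1,000,000,000 = 16,000,000,000 bytes.
16,000,000,000 / 352,800 ≈ 45351.47 s → 45,351 seconds.

45,351 seconds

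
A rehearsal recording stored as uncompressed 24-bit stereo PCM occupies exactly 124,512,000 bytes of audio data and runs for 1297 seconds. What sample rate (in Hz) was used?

Bytes = sample_rate × seconds × bytes_per_sample × channels.
sample_rate = 124,512,000 / (1,297 × 3 × 2) = 124,512,000 / 7,782 = 16,000 Hz.

16,000 Hz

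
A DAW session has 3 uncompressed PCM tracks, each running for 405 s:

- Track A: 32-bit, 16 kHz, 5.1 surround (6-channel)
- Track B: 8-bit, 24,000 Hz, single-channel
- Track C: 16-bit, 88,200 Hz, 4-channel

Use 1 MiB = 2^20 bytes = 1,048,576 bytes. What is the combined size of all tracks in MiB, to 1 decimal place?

Track A: 16,000 × 405 × 4 × 6 = 155,520,000 bytes.
Track B: 24,000 × 405 × 1 × 1 = 9,720,000 bytes.
Track C: 88,200 × 405 × 2 × 4 = 285,768,000 bytes.
Total = 451,008,000 bytes = 430.1 MiB.

430.1 MiB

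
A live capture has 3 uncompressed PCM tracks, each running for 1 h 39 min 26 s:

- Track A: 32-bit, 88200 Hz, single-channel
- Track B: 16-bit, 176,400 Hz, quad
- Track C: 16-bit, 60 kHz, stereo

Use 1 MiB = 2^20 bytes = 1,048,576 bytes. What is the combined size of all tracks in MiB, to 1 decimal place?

11402.0 MiB

1 h 39 min 26 s = 5,966 s.
Track A: 88,200 × 5,966 × 4 × 1 = 2,104,804,800 bytes.
Track B: 176,400 × 5,966 × 2 × 4 = 8,419,219,200 bytes.
Track C: 60,000 × 5,966 × 2 × 2 = 1,431,840,000 bytes.
Total = 11,955,864,000 bytes = 11402.0 MiB.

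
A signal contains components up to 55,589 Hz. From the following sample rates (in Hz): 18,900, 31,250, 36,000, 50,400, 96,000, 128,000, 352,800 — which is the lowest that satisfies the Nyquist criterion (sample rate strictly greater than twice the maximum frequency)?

Need sample rate > 2 × 55,589 = 111,178 Hz.
Lowest listed rate above 111,178 Hz is 128,000 Hz.

128,000 Hz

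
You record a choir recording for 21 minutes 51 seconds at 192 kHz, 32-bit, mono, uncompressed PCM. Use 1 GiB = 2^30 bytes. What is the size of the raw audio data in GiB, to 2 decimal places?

Duration = 21 minutes 51 seconds = 1,311 s.
Bytes = 192,000 samples/s × 1,311 s × 4 bytes/sample × 1 ch = 1,006,848,000 bytes.
1,006,848,000 / 1,073,741,824 = 0.94 GiB.

0.94 GiB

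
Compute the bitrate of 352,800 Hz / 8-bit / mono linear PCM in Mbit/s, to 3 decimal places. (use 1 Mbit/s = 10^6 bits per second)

Bit rate = 352,800 × 8 × 1 = 2,822,400 bits/s.
= 2.822 Mbit/s.

2.822 Mbit/s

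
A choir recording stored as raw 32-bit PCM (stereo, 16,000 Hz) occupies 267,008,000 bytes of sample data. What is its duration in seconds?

2,086 seconds

Byte rate = 16,000 × 4 × 2 = 128,000 bytes/s.
Duration = 267,008,000 / 128,000 = 2,086 s.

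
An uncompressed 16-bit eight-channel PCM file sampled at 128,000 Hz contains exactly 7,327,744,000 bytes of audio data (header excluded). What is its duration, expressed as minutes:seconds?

59:38

Byte rate = 128,000 × 2 × 8 = 2,048,000 bytes/s.
Duration = 7,327,744,000 / 2,048,000 = 3,578 s.
3,578 s = 59:38.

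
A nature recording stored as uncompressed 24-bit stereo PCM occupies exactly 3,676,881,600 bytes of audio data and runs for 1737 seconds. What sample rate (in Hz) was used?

Bytes = sample_rate × seconds × bytes_per_sample × channels.
sample_rate = 3,676,881,600 / (1,737 × 3 × 2) = 3,676,881,600 / 10,422 = 352,800 Hz.

352,800 Hz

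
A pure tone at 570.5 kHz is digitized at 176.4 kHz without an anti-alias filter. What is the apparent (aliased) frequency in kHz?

Nyquist = 176,400/2 = 88,200 Hz; 570,500 Hz exceeds it.
Alias = |570,500 − 3×176,400| = |570,500 − 529,200| = 41,300 Hz = 41.3 kHz.

41.3 kHz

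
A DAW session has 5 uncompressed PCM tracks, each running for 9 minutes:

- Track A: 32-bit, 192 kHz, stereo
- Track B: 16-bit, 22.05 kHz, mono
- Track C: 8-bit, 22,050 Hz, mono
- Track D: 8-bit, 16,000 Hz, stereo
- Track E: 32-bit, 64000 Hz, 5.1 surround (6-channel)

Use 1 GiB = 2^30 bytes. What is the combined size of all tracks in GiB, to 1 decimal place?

9 minutes = 540 s.
Track A: 192,000 × 540 × 4 × 2 = 829,440,000 bytes.
Track B: 22,050 × 540 × 2 × 1 = 23,814,000 bytes.
Track C: 22,050 × 540 × 1 × 1 = 11,907,000 bytes.
Track D: 16,000 × 540 × 1 × 2 = 17,280,000 bytes.
Track E: 64,000 × 540 × 4 × 6 = 829,440,000 bytes.
Total = 1,711,881,000 bytes = 1.6 GiB.

1.6 GiB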